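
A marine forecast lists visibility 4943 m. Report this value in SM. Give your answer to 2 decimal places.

1 m = 0.000621371 SM, so 4943 × 0.000621371 = 3.07 SM.

3.07 SM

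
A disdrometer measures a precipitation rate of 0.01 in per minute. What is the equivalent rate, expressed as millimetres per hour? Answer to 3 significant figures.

0.01 in/minute × 25.4 mm/in × 60 minute/hour = 15.2 mm/hour.

15.2 mm/hour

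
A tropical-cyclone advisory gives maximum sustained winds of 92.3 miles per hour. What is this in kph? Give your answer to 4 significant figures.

1 mph = 1.60934 km/h, so 92.3 × 1.60934 = 148.5 km/h.

148.5 km/h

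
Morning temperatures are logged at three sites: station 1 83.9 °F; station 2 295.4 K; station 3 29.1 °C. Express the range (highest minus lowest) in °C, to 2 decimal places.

station 1: 83.9 °F = 28.833 °C.
station 2: 295.4 K = 22.250 °C.
Spread: 29.100 − 22.250 = 6.850 °C.

6.85 °C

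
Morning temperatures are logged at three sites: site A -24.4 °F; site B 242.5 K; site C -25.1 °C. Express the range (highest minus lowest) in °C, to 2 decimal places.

site A: -24.4 °F = -31.333 °C.
site B: 242.5 K = -30.650 °C.
Spread: (-25.100) − (-31.333) = 6.233 °C.

6.23 °C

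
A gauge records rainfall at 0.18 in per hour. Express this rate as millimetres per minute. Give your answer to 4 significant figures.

0.18 in/hour × 25.4 mm/in × 0.0166667 hour/minute = 0.07620 mm/minute.

0.07620 mm/minute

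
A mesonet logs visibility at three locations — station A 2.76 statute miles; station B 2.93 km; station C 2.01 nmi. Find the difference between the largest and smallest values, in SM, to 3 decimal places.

station B: 2.93 km = 1.82062 SM.
station C: 2.01 nmi = 2.31307 SM.
Spread: 2.76000 − 1.82062 = 0.939 SM.

0.939 SM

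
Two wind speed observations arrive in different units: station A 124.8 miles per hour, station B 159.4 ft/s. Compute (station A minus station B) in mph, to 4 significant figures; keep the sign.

station B: 159.4 ft/s = 108.6818 mph.
Difference: 124.8000 − 108.6818 = 16.12 mph.

16.12 mph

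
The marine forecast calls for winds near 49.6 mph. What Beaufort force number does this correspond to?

49.6 mph = 22.2 m/s, which is Beaufort 9 (strong gale, 20.8–24.4 m/s).

Beaufort force 9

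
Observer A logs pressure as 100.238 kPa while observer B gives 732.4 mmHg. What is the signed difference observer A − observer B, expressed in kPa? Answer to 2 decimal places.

2.59 kPa

observer B: 732.4 mmHg = 97.6453 kPa.
Difference: 100.2380 − 97.6453 = 2.59 kPa.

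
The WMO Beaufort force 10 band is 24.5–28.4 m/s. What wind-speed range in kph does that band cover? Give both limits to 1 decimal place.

88.2 to 102.2 km/h

24.5–28.4 m/s × 3.6 = 88.2–102.2 km/h.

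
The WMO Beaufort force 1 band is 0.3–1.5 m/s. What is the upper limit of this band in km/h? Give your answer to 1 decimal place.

5.4 km/h

0.3–1.5 m/s × 3.6 = 1.1–5.4 km/h.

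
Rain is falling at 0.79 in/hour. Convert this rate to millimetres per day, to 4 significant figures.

481.6 mm/day

0.79 in/hour × 25.4 mm/in × 24 hour/day = 481.6 mm/day.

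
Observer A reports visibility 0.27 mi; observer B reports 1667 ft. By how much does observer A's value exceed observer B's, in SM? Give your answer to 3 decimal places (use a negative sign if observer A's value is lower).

-0.046 SM

observer B: 1667 ft = 0.31572 SM.
Difference: 0.27000 − 0.31572 = -0.046 SM.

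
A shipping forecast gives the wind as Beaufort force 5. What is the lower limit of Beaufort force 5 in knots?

17 kt

Beaufort 5 (fresh breeze) spans 17–21 knots.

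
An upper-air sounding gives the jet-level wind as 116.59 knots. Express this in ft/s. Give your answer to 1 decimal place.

1 kt = 1.68781 ft/s, so 116.59 × 1.68781 = 196.8 ft/s.

196.8 ft/s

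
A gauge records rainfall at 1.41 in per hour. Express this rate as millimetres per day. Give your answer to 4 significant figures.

1.41 in/hour × 25.4 mm/in × 24 hour/day = 859.5 mm/day.

859.5 mm/day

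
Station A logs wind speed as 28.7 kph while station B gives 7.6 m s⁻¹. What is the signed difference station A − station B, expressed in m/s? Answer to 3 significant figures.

station A: 28.7 km/h = 7.97222 m/s.
Difference: 7.97222 − 7.60000 = 0.372 m/s.

0.372 m/s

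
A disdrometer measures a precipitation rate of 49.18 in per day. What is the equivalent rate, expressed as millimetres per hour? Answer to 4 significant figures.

49.18 in/day × 25.4 mm/in × 0.0416667 day/hour = 52.05 mm/hour.

52.05 mm/hour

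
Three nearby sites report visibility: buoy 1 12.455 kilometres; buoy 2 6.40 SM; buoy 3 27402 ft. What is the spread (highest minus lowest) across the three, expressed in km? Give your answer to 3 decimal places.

4.103 km

buoy 2: 6.40 SM = 10.29980 km.
buoy 3: 27402 ft = 8.35213 km.
Spread: 12.45500 − 8.35213 = 4.103 km.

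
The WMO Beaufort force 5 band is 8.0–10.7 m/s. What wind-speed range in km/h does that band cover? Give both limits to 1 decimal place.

28.8 to 38.5 km/h

8.0–10.7 m/s × 3.6 = 28.8–38.5 km/h.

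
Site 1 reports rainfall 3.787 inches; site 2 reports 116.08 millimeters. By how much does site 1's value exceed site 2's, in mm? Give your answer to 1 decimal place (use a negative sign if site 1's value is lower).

-19.9 mm

site 1: 3.787 in = 96.190 mm.
Difference: 96.190 − 116.080 = -19.9 mm.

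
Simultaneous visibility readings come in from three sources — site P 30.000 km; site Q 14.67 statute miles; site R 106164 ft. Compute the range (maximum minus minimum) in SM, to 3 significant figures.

site P: 30.000 km = 18.6411 SM.
site R: 106164 ft = 20.1068 SM.
Spread: 20.1068 − 14.6700 = 5.44 SM.

5.44 SM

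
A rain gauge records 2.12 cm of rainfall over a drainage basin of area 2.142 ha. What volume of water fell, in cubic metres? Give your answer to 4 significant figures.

Depth: 2.12 cm × 10 = 21.2 mm.
Area: 2.142 ha = 21420 m².
1 mm over 1 m² is 1 L, so volume = 21.2 × 21420 = 454104 L = 454.1 m³.

454.1 cubic metres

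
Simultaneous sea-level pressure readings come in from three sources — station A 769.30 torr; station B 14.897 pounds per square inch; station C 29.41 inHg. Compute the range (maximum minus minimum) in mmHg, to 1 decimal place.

station B: 14.897 psi = 770.397 mmHg.
station C: 29.41 inHg = 747.014 mmHg.
Spread: 770.397 − 747.014 = 23.4 mmHg.

23.4 mmHg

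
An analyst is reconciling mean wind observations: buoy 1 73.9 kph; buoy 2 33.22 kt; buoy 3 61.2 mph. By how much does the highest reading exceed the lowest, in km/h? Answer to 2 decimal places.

36.97 km/h

buoy 2: 33.22 kt = 61.5234 km/h.
buoy 3: 61.2 mph = 98.4919 km/h.
Spread: 98.4919 − 61.5234 = 36.97 km/h.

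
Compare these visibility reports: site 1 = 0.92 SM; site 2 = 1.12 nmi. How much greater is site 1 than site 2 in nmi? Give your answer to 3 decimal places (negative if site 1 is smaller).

site 1: 0.92 SM = 0.79946 nmi.
Difference: 0.79946 − 1.12000 = -0.321 nmi.

-0.321 nmi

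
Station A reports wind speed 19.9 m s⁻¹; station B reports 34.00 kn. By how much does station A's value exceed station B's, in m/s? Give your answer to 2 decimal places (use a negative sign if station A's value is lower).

station B: 34.00 kt = 17.4911 m/s.
Difference: 19.9000 − 17.4911 = 2.41 m/s.

2.41 m/s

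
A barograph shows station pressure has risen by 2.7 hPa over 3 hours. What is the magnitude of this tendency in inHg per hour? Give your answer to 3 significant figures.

0.0266 inHg per hour

2.7 hPa / 3 h × 0.02953 inHg/hPa = 0.0266 inHg/h.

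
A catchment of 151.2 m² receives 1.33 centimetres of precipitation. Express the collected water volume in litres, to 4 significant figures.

Depth: 1.33 cm × 10 = 13.3 mm.
1 mm over 1 m² is 1 L, so volume = 13.3 × 151.2 = 2010.96 L ≈ 2011 L.

2011 litres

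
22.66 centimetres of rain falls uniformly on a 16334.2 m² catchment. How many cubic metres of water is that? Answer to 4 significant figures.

3701 cubic metres

Depth: 22.66 cm × 10 = 226.6 mm.
1 mm over 1 m² is 1 L, so volume = 226.6 × 16334.2 = 3701329.7 L = 3701 m³.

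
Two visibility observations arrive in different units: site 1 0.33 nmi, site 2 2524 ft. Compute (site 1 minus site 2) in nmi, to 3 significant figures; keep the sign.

site 2: 2524 ft = 0.415397 nmi.
Difference: 0.330000 − 0.415397 = -0.0854 nmi.

-0.0854 nmi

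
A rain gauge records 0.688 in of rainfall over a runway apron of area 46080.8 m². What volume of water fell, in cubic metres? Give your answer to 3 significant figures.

805 cubic metres

Depth: 0.688 in × 25.4 = 17.4752 mm.
1 mm over 1 m² is 1 L, so volume = 17.4752 × 46080.8 = 805271.2 L = 805 m³.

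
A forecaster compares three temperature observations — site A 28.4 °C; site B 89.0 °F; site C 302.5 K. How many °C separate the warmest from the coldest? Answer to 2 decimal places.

3.27 °C

site B: 89.0 °F = 31.667 °C.
site C: 302.5 K = 29.350 °C.
Spread: 31.667 − 28.400 = 3.267 °C.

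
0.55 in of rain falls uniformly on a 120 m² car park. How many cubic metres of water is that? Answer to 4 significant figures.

Depth: 0.55 in × 25.4 = 13.97 mm.
1 mm over 1 m² is 1 L, so volume = 13.97 × 120 = 1676.4 L = 1.676 m³.

1.676 cubic metres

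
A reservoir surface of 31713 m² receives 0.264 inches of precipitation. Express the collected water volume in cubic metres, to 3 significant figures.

213 cubic metres

Depth: 0.264 in × 25.4 = 6.7056 mm.
1 mm over 1 m² is 1 L, so volume = 6.7056 × 31713 = 212654.69 L = 213 m³.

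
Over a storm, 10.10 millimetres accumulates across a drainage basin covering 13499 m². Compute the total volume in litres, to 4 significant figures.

136300 litres

1 mm over 1 m² is 1 L, so volume = 10.1 × 13499 = 136339.9 L ≈ 136300 L.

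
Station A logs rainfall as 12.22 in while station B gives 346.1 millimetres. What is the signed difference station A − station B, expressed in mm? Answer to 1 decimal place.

station A: 12.22 in = 310.388 mm.
Difference: 310.388 − 346.100 = -35.7 mm.

-35.7 mm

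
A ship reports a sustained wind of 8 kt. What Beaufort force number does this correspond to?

Beaufort force 3

8 kt lies in the Beaufort 3 band (gentle breeze, 7–10 kt).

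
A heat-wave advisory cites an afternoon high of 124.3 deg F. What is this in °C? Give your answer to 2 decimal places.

°C = (°F − 32) × 5/9 = (124.3 − 32) / 1.8 = 51.28 °C.

51.28 °C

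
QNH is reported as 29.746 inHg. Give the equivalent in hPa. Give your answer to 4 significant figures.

1 inHg = 33.8639 hPa, so 29.746 × 33.8639 = 1007 hPa.

1007 hPa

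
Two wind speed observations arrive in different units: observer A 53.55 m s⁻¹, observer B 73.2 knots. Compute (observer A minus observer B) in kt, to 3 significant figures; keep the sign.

30.9 kt

observer A: 53.55 m/s = 104.093 kt.
Difference: 104.093 − 73.200 = 30.9 kt.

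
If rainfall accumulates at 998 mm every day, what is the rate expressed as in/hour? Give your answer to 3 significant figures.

1.64 in/hour

998 mm/day × 0.0393701 in/mm × 0.0416667 day/hour = 1.64 in/hour.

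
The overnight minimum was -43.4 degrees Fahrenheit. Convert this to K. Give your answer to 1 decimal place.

231.3 K

First to °C: -41.89 °C.
Then to K: 231.3 K.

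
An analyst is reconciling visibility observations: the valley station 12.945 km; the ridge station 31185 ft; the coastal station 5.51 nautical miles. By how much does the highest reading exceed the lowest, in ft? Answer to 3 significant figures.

the valley station: 12.945 km = 42470.47 ft.
the coastal station: 5.51 nmi = 33479.40 ft.
Spread: 42470.47 − 31185.00 = 11300 ft.

11300 ft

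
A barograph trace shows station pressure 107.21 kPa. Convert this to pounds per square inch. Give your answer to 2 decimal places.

15.55 psi

1 kPa = 0.145038 psi, so 107.21 × 0.145038 = 15.55 psi.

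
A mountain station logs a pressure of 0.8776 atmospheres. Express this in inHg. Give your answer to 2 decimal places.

26.26 inHg

1 atm = 29.9213 inHg, so 0.8776 × 29.9213 = 26.26 inHg.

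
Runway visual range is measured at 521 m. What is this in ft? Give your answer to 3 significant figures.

1 m = 3.28084 ft, so 521 × 3.28084 = 1710 ft.

1710 ft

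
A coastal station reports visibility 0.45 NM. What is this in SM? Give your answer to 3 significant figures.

0.518 SM

1 nmi = 1.15078 SM, so 0.45 × 1.15078 = 0.518 SM.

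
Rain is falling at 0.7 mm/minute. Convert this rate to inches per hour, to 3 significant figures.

0.7 mm/minute × 0.0393701 in/mm × 60 minute/hour = 1.65 in/hour.

1.65 in/hour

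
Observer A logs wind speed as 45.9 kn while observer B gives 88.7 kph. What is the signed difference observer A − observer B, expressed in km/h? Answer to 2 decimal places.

-3.69 km/h

observer A: 45.9 kt = 85.0068 km/h.
Difference: 85.0068 − 88.7000 = -3.69 km/h.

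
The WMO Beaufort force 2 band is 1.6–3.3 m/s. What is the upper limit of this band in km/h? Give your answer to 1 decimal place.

1.6–3.3 m/s × 3.6 = 5.8–11.9 km/h.

11.9 km/h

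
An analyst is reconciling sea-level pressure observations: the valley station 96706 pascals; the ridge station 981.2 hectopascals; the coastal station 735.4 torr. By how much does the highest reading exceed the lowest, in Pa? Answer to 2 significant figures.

the ridge station: 981.2 hPa = 98120.00 Pa.
the coastal station: 735.4 mmHg = 98045.28 Pa.
Spread: 98120.00 − 96706.00 = 1400 Pa.

1400 Pa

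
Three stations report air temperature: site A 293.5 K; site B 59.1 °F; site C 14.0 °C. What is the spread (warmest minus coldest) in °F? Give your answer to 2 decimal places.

11.43 °F

site A: 293.5 K = 20.350 °C.
site B: 59.1 °F = 15.056 °C.
Spread: 20.350 − 14.000 = 6.350 °C = 11.43 °F.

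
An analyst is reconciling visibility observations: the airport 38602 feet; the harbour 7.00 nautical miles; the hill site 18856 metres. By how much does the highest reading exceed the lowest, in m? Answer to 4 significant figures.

the airport: 38602 ft = 11765.89 m.
the harbour: 7.00 nmi = 12964.00 m.
Spread: 18856.00 − 11765.89 = 7090 m.

7090 m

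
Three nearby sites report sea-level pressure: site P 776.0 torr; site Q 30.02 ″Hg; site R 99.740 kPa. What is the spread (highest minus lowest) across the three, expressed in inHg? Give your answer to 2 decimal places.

1.10 inHg

site P: 776.0 mmHg = 30.5512 inHg.
site R: 99.740 kPa = 29.4532 inHg.
Spread: 30.5512 − 29.4532 = 1.10 inHg.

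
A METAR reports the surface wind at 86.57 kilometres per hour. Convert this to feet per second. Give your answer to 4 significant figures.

1 km/h = 0.911344 ft/s, so 86.57 × 0.911344 = 78.90 ft/s.

78.90 ft/s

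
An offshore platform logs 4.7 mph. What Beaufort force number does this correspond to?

4.7 mph = 2.1 m/s, which is Beaufort 2 (light breeze, 1.6–3.3 m/s).

Beaufort force 2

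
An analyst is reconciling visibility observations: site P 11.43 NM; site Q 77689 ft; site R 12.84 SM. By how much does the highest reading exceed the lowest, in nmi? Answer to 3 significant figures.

site Q: 77689 ft = 12.7860 nmi.
site R: 12.84 SM = 11.1577 nmi.
Spread: 12.7860 − 11.1577 = 1.63 nmi.

1.63 nmi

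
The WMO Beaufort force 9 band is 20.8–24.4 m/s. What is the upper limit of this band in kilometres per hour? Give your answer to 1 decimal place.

20.8–24.4 m/s × 3.6 = 74.9–87.8 km/h.

87.8 km/h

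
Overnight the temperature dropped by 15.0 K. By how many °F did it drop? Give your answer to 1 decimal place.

For a temperature change the 32° offset cancels: Δ°F = 15.0 × 1.8 = 27.0 °F.

27.0 °F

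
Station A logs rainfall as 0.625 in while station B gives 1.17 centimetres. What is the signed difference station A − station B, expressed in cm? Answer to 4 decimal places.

station A: 0.625 in = 1.587500 cm.
Difference: 1.587500 − 1.170000 = 0.4175 cm.

0.4175 cm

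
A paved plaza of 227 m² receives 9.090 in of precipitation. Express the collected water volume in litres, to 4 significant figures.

Depth: 9.090 in × 25.4 = 230.886 mm.
1 mm over 1 m² is 1 L, so volume = 230.886 × 227 = 52411.122 L ≈ 52410 L.

52410 litres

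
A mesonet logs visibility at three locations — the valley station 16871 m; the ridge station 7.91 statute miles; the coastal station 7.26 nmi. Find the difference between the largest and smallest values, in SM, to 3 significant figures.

the valley station: 16871 m = 10.4832 SM.
the coastal station: 7.26 nmi = 8.3547 SM.
Spread: 10.4832 − 7.9100 = 2.57 SM.

2.57 SM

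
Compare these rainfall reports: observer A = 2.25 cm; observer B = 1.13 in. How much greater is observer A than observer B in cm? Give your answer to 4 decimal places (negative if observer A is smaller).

observer B: 1.13 in = 2.870200 cm.
Difference: 2.250000 − 2.870200 = -0.6202 cm.

-0.6202 cm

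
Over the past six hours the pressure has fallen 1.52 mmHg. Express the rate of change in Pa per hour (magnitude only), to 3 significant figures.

1.52 mmHg / 6 h × 133.322 Pa/mmHg = 33.8 Pa/h.

33.8 Pa per hour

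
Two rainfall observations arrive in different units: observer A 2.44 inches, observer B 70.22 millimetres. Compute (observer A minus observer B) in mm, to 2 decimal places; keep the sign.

observer A: 2.44 in = 61.9760 mm.
Difference: 61.9760 − 70.2200 = -8.24 mm.

-8.24 mm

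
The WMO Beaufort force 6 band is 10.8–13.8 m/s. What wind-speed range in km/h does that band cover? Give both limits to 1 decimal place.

38.9 to 49.7 km/h

10.8–13.8 m/s × 3.6 = 38.9–49.7 km/h.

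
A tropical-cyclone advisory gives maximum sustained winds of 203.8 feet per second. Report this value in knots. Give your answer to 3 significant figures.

121 kt

1 ft/s = 0.592484 kt, so 203.8 × 0.592484 = 121 kt.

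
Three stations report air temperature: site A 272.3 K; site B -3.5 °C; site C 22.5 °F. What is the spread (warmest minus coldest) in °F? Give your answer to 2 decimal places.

7.97 °F

site A: 272.3 K = -0.850 °C.
site C: 22.5 °F = -5.278 °C.
Spread: (-0.850) − (-5.278) = 4.428 °C = 7.97 °F.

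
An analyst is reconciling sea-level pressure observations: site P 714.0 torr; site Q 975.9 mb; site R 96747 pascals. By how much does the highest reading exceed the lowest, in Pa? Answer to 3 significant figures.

site P: 714.0 mmHg = 95192.18 Pa.
site Q: 975.9 mb = 97590.00 Pa.
Spread: 97590.00 − 95192.18 = 2400 Pa.

2400 Pa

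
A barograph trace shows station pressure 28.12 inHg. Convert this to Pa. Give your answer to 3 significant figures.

1 inHg = 3386.39 Pa, so 28.12 × 3386.39 = 95200 Pa.

95200 Pa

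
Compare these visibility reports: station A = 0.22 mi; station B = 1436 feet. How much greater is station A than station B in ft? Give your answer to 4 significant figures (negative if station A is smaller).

station A: 0.22 SM = 1161.600 ft.
Difference: 1161.600 − 1436.000 = -274.4 ft.

-274.4 ft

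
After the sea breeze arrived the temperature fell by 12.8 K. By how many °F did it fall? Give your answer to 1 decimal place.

A change of 1 °C equals a change of 1.8 °F: Δ°F = 12.8 × 1.8 = 23.0 °F.

23.0 °F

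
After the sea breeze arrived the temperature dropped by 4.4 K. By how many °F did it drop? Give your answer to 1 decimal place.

7.9 °F

A change of 1 °C equals a change of 1.8 °F: Δ°F = 4.4 × 1.8 = 7.9 °F.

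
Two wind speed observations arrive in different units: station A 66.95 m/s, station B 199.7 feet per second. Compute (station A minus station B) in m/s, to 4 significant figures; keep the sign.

6.081 m/s

station B: 199.7 ft/s = 60.86856 m/s.
Difference: 66.95000 − 60.86856 = 6.081 m/s.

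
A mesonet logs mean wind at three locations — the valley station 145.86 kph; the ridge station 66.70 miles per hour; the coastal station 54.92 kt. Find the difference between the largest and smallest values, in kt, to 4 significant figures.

23.84 kt

the valley station: 145.86 km/h = 78.7581 kt.
the ridge station: 66.70 mph = 57.9607 kt.
Spread: 78.7581 − 54.9200 = 23.84 kt.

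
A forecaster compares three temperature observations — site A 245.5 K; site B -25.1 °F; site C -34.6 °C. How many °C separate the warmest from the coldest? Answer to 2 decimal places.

6.95 °C

site A: 245.5 K = -27.650 °C.
site B: -25.1 °F = -31.722 °C.
Spread: (-27.650) − (-34.600) = 6.950 °C.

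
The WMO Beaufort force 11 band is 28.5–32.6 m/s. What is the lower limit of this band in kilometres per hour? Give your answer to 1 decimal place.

102.6 km/h

28.5–32.6 m/s × 3.6 = 102.6–117.4 km/h.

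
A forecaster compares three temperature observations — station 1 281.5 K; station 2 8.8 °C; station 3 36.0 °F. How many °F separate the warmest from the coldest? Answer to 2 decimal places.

11.84 °F

station 1: 281.5 K = 8.350 °C.
station 3: 36.0 °F = 2.222 °C.
Spread: 8.800 − 2.222 = 6.578 °C = 11.84 °F.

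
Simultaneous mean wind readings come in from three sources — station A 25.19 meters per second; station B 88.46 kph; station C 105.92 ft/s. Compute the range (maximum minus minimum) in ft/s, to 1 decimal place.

25.3 ft/s

station A: 25.19 m/s = 82.644 ft/s.
station B: 88.46 km/h = 80.618 ft/s.
Spread: 105.920 − 80.618 = 25.3 ft/s.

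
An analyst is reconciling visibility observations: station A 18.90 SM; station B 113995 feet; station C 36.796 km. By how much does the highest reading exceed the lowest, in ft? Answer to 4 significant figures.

station A: 18.90 SM = 99792.00 ft.
station C: 36.796 km = 120721.78 ft.
Spread: 120721.78 − 99792.00 = 20930 ft.

20930 ft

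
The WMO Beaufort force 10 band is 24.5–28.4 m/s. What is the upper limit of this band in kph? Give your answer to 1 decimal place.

102.2 km/h

24.5–28.4 m/s × 3.6 = 88.2–102.2 km/h.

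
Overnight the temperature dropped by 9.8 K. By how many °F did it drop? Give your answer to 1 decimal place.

17.6 °F

Converting a difference, only the 9/5 scale factor applies: Δ°F = 9.8 × 1.8 = 17.6 °F.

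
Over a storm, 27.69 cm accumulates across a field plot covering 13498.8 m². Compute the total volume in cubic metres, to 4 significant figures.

3738 cubic metres

Depth: 27.69 cm × 10 = 276.9 mm.
1 mm over 1 m² is 1 L, so volume = 276.9 × 13498.8 = 3737817.7 L = 3738 m³.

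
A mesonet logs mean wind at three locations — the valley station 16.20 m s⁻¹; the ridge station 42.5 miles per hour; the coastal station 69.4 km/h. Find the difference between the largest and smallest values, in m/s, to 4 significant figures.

the ridge station: 42.5 mph = 18.99920 m/s.
the coastal station: 69.4 km/h = 19.27778 m/s.
Spread: 19.27778 − 16.20000 = 3.078 m/s.

3.078 m/s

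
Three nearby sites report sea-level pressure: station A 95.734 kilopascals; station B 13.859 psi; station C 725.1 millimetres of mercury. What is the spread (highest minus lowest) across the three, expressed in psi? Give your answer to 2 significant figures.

station A: 95.734 kPa = 13.8850 psi.
station C: 725.1 mmHg = 14.0211 psi.
Spread: 14.0211 − 13.8590 = 0.16 psi.

0.16 psi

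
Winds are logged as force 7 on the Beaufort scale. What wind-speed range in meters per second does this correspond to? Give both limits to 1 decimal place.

13.9 to 17.1 m/s

Beaufort 7 (near gale) spans 13.9–17.1 m/s.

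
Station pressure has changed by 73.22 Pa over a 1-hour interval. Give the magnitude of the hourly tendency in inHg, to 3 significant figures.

0.0216 inHg per hour

73.22 Pa / 1 h × 0.0002953 inHg/Pa = 0.0216 inHg/h.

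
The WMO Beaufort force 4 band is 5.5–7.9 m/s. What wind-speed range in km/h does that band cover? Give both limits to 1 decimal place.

5.5–7.9 m/s × 3.6 = 19.8–28.4 km/h.

19.8 to 28.4 km/h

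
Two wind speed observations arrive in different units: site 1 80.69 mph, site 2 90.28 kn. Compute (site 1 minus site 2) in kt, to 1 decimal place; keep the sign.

-20.2 kt

site 1: 80.69 mph = 70.118 kt.
Difference: 70.118 − 90.280 = -20.2 kt.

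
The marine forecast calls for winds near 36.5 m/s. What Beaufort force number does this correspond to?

36.5 m/s lies in the Beaufort 12 band (hurricane force, ≥32.7 m/s).

Beaufort force 12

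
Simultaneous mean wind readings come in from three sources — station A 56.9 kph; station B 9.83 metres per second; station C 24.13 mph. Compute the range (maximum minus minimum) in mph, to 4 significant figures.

station A: 56.9 km/h = 35.3560 mph.
station B: 9.83 m/s = 21.9891 mph.
Spread: 35.3560 − 21.9891 = 13.37 mph.

13.37 mph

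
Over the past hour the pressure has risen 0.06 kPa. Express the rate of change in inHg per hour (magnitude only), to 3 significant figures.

0.06 kPa / 1 h × 0.2953 inHg/kPa = 0.0177 inHg/h.

0.0177 inHg per hour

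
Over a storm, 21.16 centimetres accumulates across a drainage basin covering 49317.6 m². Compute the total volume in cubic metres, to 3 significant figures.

Depth: 21.16 cm × 10 = 211.6 mm.
1 mm over 1 m² is 1 L, so volume = 211.6 × 49317.6 = 10435604 L = 10400 m³.

10400 cubic metres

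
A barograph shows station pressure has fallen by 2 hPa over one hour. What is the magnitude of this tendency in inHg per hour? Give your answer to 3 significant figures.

2 hPa / 1 h × 0.02953 inHg/hPa = 0.0591 inHg/h.

0.0591 inHg per hour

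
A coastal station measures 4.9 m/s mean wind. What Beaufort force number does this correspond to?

Beaufort force 3

4.9 m/s lies in the Beaufort 3 band (gentle breeze, 3.4–5.4 m/s).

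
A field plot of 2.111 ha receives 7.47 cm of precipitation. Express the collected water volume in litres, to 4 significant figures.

1577000 litres

Depth: 7.47 cm × 10 = 74.7 mm.
Area: 2.111 ha = 21110 m².
1 mm over 1 m² is 1 L, so volume = 74.7 × 21110 = 1576917 L ≈ 1577000 L.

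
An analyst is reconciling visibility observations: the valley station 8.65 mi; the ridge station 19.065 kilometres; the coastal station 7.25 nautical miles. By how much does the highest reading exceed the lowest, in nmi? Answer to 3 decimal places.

3.044 nmi

the valley station: 8.65 SM = 7.51664 nmi.
the ridge station: 19.065 km = 10.29428 nmi.
Spread: 10.29428 − 7.25000 = 3.044 nmi.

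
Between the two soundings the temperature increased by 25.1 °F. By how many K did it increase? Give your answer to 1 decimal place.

For a temperature change the 32° offset cancels: ΔK = 25.1 × 0.5556 = 13.9 K.

13.9 K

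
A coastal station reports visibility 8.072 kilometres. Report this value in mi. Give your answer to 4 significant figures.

5.016 SM

1 km = 0.621371 SM, so 8.072 × 0.621371 = 5.016 SM.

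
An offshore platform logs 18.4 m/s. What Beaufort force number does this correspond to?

Beaufort force 8

18.4 m/s lies in the Beaufort 8 band (gale, 17.2–20.7 m/s).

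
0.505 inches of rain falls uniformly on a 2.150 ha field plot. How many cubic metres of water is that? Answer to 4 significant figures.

275.8 cubic metres

Depth: 0.505 in × 25.4 = 12.827 mm.
Area: 2.150 ha = 21500 m².
1 mm over 1 m² is 1 L, so volume = 12.827 × 21500 = 275780.5 L = 275.8 m³.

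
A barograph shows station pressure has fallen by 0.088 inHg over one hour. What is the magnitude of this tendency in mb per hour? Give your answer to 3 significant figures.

2.98 mb per hour

0.088 inHg / 1 h × 33.8639 mb/inHg = 2.98 mb/h.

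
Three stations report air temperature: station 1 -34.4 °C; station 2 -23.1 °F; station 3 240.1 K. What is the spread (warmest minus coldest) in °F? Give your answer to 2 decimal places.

6.82 °F

station 2: -23.1 °F = -30.611 °C.
station 3: 240.1 K = -33.050 °C.
Spread: (-30.611) − (-34.400) = 3.789 °C = 6.82 °F.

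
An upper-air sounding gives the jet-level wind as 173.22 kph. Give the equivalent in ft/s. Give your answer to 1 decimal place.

1 km/h = 0.911344 ft/s, so 173.22 × 0.911344 = 157.9 ft/s.

157.9 ft/s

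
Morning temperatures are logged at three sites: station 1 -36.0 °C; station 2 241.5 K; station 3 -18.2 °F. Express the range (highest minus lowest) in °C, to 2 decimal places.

8.11 °C

station 2: 241.5 K = -31.650 °C.
station 3: -18.2 °F = -27.889 °C.
Spread: (-27.889) − (-36.000) = 8.111 °C.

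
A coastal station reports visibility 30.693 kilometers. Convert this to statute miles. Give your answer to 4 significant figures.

1 km = 0.621371 SM, so 30.693 × 0.621371 = 19.07 SM.

19.07 SM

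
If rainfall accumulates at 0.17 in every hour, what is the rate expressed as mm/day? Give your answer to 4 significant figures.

103.6 mm/day

0.17 in/hour × 25.4 mm/in × 24 hour/day = 103.6 mm/day.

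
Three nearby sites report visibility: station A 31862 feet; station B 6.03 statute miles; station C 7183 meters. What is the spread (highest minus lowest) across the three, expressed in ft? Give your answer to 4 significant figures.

station B: 6.03 SM = 31838.40 ft.
station C: 7183 m = 23566.27 ft.
Spread: 31862.00 − 23566.27 = 8296 ft.

8296 ft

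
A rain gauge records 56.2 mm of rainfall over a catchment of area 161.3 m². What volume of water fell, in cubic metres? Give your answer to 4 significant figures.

1 mm over 1 m² is 1 L, so volume = 56.2 × 161.3 = 9065.06 L = 9.065 m³.

9.065 cubic metres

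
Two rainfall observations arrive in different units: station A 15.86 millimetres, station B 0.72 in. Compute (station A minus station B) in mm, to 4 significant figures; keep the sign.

-2.428 mm

station B: 0.72 in = 18.28800 mm.
Difference: 15.86000 − 18.28800 = -2.428 mm.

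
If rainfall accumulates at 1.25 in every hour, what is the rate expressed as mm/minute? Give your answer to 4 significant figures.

1.25 in/hour × 25.4 mm/in × 0.0166667 hour/minute = 0.5292 mm/minute.

0.5292 mm/minute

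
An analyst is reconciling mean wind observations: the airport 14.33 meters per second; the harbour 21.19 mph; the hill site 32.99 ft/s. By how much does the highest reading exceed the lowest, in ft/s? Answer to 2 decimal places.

the airport: 14.33 m/s = 47.0144 ft/s.
the harbour: 21.19 mph = 31.0787 ft/s.
Spread: 47.0144 − 31.0787 = 15.94 ft/s.

15.94 ft/s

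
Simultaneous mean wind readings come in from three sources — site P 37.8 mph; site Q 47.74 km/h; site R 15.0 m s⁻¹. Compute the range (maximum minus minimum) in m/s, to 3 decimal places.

site P: 37.8 mph = 16.89811 m/s.
site Q: 47.74 km/h = 13.26111 m/s.
Spread: 16.89811 − 13.26111 = 3.637 m/s.

3.637 m/s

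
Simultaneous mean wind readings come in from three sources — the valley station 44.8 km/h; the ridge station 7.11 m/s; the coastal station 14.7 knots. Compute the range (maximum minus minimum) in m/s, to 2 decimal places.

5.33 m/s

the valley station: 44.8 km/h = 12.4444 m/s.
the coastal station: 14.7 kt = 7.5623 m/s.
Spread: 12.4444 − 7.1100 = 5.33 m/s.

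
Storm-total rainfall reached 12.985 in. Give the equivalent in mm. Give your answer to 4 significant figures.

1 in = 25.4 mm, so 12.985 × 25.4 = 329.8 mm.

329.8 mm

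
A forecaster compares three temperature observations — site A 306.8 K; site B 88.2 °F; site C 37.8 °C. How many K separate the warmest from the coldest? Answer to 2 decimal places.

site A: 306.8 K = 33.650 °C.
site B: 88.2 °F = 31.222 °C.
Spread: 37.800 − 31.222 = 6.578 °C.

6.58 K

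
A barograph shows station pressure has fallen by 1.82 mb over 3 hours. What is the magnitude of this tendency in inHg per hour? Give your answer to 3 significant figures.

1.82 mb / 3 h × 0.02953 inHg/mb = 0.0179 inHg/h.

0.0179 inHg per hour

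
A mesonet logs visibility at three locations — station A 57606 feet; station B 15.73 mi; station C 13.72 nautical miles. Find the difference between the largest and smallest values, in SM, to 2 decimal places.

station A: 57606 ft = 10.9102 SM.
station C: 13.72 nmi = 15.7887 SM.
Spread: 15.7887 − 10.9102 = 4.88 SM.

4.88 SM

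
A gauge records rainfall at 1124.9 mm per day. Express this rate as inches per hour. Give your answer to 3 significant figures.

1.85 in/hour

1124.9 mm/day × 0.0393701 in/mm × 0.0416667 day/hour = 1.85 in/hour.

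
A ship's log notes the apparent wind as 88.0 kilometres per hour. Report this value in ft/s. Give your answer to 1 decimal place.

1 km/h = 0.911344 ft/s, so 88.0 × 0.911344 = 80.2 ft/s.

80.2 ft/s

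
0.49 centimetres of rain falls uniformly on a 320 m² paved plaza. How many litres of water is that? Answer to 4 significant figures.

1568 litres

Depth: 0.49 cm × 10 = 4.9 mm.
1 mm over 1 m² is 1 L, so volume = 4.9 × 320 = 1568 L.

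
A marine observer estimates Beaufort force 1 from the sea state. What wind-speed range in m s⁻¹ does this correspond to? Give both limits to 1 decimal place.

0.3 to 1.5 m/s

Beaufort 1 (light air) spans 0.3–1.5 m/s.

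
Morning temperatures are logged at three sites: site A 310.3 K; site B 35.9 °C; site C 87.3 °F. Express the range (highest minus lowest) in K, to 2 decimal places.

site A: 310.3 K = 37.150 °C.
site C: 87.3 °F = 30.722 °C.
Spread: 37.150 − 30.722 = 6.428 °C.

6.43 K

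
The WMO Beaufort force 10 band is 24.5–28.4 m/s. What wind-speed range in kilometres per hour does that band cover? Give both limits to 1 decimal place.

24.5–28.4 m/s × 3.6 = 88.2–102.2 km/h.

88.2 to 102.2 km/h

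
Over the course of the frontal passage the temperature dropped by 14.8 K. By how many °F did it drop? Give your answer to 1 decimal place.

26.6 °F

Converting a difference, only the 9/5 scale factor applies: Δ°F = 14.8 × 1.8 = 26.6 °F.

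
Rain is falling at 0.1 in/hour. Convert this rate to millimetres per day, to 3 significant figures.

0.1 in/hour × 25.4 mm/in × 24 hour/day = 61.0 mm/day.

61.0 mm/day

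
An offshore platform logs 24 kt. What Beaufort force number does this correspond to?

Beaufort force 6

24 kt lies in the Beaufort 6 band (strong breeze, 22–27 kt).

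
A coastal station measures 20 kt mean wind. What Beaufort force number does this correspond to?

Beaufort force 5

20 kt lies in the Beaufort 5 band (fresh breeze, 17–21 kt).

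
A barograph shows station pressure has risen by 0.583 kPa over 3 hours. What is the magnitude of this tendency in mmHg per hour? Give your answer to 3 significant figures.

0.583 kPa / 3 h × 7.50062 mmHg/kPa = 1.46 mmHg/h.

1.46 mmHg per hour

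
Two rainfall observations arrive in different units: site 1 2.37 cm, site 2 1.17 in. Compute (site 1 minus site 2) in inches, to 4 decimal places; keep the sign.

site 1: 2.37 cm = 0.933071 in.
Difference: 0.933071 − 1.170000 = -0.2369 in.

-0.2369 in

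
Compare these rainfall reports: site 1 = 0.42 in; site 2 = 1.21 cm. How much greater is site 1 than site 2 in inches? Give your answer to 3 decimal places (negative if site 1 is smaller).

site 2: 1.21 cm = 0.47638 in.
Difference: 0.42000 − 0.47638 = -0.056 in.

-0.056 in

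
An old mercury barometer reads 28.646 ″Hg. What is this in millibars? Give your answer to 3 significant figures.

970 mb

1 inHg = 33.8639 mb, so 28.646 × 33.8639 = 970 mb.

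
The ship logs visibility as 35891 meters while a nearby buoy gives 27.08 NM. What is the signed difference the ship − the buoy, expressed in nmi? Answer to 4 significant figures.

-7.700 nmi

the ship: 35891 m = 19.37959 nmi.
Difference: 19.37959 − 27.08000 = -7.700 nmi.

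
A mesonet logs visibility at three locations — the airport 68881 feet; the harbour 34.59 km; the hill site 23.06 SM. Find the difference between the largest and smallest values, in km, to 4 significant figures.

the airport: 68881 ft = 20.9949 km.
the hill site: 23.06 SM = 37.1115 km.
Spread: 37.1115 − 20.9949 = 16.12 km.

16.12 km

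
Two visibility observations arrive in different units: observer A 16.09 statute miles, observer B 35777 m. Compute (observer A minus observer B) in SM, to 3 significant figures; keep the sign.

observer B: 35777 m = 22.2308 SM.
Difference: 16.0900 − 22.2308 = -6.14 SM.

-6.14 SM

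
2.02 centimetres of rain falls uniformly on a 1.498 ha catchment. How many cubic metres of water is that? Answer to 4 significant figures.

Depth: 2.02 cm × 10 = 20.2 mm.
Area: 1.498 ha = 14980 m².
1 mm over 1 m² is 1 L, so volume = 20.2 × 14980 = 302596 L = 302.6 m³.

302.6 cubic metres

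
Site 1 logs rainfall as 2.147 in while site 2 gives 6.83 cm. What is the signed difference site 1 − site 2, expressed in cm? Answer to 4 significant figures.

site 1: 2.147 in = 5.45338 cm.
Difference: 5.45338 − 6.83000 = -1.377 cm.

-1.377 cm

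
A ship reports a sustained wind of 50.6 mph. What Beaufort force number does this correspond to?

Beaufort force 9

50.6 mph = 22.6 m/s, which is Beaufort 9 (strong gale, 20.8–24.4 m/s).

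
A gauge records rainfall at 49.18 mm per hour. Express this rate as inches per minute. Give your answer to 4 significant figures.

49.18 mm/hour × 0.0393701 in/mm × 0.0166667 hour/minute = 0.03227 in/minute.

0.03227 in/minute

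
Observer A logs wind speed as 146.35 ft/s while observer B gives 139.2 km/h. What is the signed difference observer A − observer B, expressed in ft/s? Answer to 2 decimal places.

observer B: 139.2 km/h = 126.8591 ft/s.
Difference: 146.3500 − 126.8591 = 19.49 ft/s.

19.49 ft/s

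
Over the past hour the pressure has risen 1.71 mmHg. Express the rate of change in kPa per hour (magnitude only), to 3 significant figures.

0.228 kPa per hour

1.71 mmHg / 1 h × 0.133322 kPa/mmHg = 0.228 kPa/h.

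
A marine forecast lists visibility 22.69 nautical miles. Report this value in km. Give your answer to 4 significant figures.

42.02 km

1 nmi = 1.852 km, so 22.69 × 1.852 = 42.02 km.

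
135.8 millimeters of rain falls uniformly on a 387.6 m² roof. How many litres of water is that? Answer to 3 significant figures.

52600 litres

1 mm over 1 m² is 1 L, so volume = 135.8 × 387.6 = 52636.08 L ≈ 52600 L.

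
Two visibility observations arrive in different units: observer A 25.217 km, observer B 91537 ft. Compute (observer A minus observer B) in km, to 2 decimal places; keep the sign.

observer B: 91537 ft = 27.9005 km.
Difference: 25.2170 − 27.9005 = -2.68 km.

-2.68 km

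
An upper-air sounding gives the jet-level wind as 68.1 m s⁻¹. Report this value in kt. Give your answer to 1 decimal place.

1 m/s = 1.94384 kt, so 68.1 × 1.94384 = 132.4 kt.

132.4 kt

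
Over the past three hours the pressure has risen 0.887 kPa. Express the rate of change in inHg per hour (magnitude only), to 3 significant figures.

0.0873 inHg per hour

0.887 kPa / 3 h × 0.2953 inHg/kPa = 0.0873 inHg/h.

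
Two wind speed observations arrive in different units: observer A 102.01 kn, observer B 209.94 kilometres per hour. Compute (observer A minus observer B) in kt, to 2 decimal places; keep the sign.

-11.35 kt

observer B: 209.94 km/h = 113.3585 kt.
Difference: 102.0100 − 113.3585 = -11.35 kt.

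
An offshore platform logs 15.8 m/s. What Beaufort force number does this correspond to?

Beaufort force 7

15.8 m/s lies in the Beaufort 7 band (near gale, 13.9–17.1 m/s).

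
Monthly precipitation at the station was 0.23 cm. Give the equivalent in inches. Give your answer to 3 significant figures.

1 cm = 0.393701 in, so 0.23 × 0.393701 = 0.0906 in.

0.0906 in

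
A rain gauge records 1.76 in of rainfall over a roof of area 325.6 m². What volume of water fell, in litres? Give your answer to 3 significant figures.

Depth: 1.76 in × 25.4 = 44.704 mm.
1 mm over 1 m² is 1 L, so volume = 44.704 × 325.6 = 14555.622 L ≈ 14600 L.

14600 litres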